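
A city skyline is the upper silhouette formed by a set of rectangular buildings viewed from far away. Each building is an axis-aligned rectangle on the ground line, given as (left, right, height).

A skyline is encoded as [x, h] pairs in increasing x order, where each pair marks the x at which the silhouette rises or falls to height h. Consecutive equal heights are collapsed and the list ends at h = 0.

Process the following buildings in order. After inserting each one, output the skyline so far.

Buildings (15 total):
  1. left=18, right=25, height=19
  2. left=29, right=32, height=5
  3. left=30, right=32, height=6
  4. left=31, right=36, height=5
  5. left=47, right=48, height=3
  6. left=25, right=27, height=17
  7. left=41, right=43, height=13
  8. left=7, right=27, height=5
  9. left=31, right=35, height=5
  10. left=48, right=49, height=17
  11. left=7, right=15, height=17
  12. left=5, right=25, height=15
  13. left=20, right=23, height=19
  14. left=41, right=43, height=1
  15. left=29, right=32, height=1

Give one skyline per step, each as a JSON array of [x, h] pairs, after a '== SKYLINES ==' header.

== SKYLINES ==
[[18,19],[25,0]]
[[18,19],[25,0],[29,5],[32,0]]
[[18,19],[25,0],[29,5],[30,6],[32,0]]
[[18,19],[25,0],[29,5],[30,6],[32,5],[36,0]]
[[18,19],[25,0],[29,5],[30,6],[32,5],[36,0],[47,3],[48,0]]
[[18,19],[25,17],[27,0],[29,5],[30,6],[32,5],[36,0],[47,3],[48,0]]
[[18,19],[25,17],[27,0],[29,5],[30,6],[32,5],[36,0],[41,13],[43,0],[47,3],[48,0]]
[[7,5],[18,19],[25,17],[27,0],[29,5],[30,6],[32,5],[36,0],[41,13],[43,0],[47,3],[48,0]]
[[7,5],[18,19],[25,17],[27,0],[29,5],[30,6],[32,5],[36,0],[41,13],[43,0],[47,3],[48,0]]
[[7,5],[18,19],[25,17],[27,0],[29,5],[30,6],[32,5],[36,0],[41,13],[43,0],[47,3],[48,17],[49,0]]
[[7,17],[15,5],[18,19],[25,17],[27,0],[29,5],[30,6],[32,5],[36,0],[41,13],[43,0],[47,3],[48,17],[49,0]]
[[5,15],[7,17],[15,15],[18,19],[25,17],[27,0],[29,5],[30,6],[32,5],[36,0],[41,13],[43,0],[47,3],[48,17],[49,0]]
[[5,15],[7,17],[15,15],[18,19],[25,17],[27,0],[29,5],[30,6],[32,5],[36,0],[41,13],[43,0],[47,3],[48,17],[49,0]]
[[5,15],[7,17],[15,15],[18,19],[25,17],[27,0],[29,5],[30,6],[32,5],[36,0],[41,13],[43,0],[47,3],[48,17],[49,0]]
[[5,15],[7,17],[15,15],[18,19],[25,17],[27,0],[29,5],[30,6],[32,5],[36,0],[41,13],[43,0],[47,3],[48,17],[49,0]]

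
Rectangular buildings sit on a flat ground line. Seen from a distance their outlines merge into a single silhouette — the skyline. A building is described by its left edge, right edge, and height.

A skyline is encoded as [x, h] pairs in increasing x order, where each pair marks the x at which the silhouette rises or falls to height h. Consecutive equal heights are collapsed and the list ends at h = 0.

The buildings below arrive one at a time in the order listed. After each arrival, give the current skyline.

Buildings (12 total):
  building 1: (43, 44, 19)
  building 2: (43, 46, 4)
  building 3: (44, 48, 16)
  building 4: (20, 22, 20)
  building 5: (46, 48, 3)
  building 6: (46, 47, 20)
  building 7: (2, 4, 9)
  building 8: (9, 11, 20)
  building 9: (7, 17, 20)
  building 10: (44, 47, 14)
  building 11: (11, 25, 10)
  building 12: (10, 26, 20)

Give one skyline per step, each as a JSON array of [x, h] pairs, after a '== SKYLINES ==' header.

== SKYLINES ==
[[43,19],[44,0]]
[[43,19],[44,4],[46,0]]
[[43,19],[44,16],[48,0]]
[[20,20],[22,0],[43,19],[44,16],[48,0]]
[[20,20],[22,0],[43,19],[44,16],[48,0]]
[[20,20],[22,0],[43,19],[44,16],[46,20],[47,16],[48,0]]
[[2,9],[4,0],[20,20],[22,0],[43,19],[44,16],[46,20],[47,16],[48,0]]
[[2,9],[4,0],[9,20],[11,0],[20,20],[22,0],[43,19],[44,16],[46,20],[47,16],[48,0]]
[[2,9],[4,0],[7,20],[17,0],[20,20],[22,0],[43,19],[44,16],[46,20],[47,16],[48,0]]
[[2,9],[4,0],[7,20],[17,0],[20,20],[22,0],[43,19],[44,16],[46,20],[47,16],[48,0]]
[[2,9],[4,0],[7,20],[17,10],[20,20],[22,10],[25,0],[43,19],[44,16],[46,20],[47,16],[48,0]]
[[2,9],[4,0],[7,20],[26,0],[43,19],[44,16],[46,20],[47,16],[48,0]]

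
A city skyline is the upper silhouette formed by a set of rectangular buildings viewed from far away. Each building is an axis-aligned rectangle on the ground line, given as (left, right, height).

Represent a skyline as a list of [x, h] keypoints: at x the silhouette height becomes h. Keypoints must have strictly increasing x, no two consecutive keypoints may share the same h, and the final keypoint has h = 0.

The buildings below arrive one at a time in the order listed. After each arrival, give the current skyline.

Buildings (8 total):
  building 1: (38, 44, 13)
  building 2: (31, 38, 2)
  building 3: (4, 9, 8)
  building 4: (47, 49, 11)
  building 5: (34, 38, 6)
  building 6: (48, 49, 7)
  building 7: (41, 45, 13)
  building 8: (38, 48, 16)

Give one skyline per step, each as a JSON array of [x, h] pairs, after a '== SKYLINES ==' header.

== SKYLINES ==
[[38,13],[44,0]]
[[31,2],[38,13],[44,0]]
[[4,8],[9,0],[31,2],[38,13],[44,0]]
[[4,8],[9,0],[31,2],[38,13],[44,0],[47,11],[49,0]]
[[4,8],[9,0],[31,2],[34,6],[38,13],[44,0],[47,11],[49,0]]
[[4,8],[9,0],[31,2],[34,6],[38,13],[44,0],[47,11],[49,0]]
[[4,8],[9,0],[31,2],[34,6],[38,13],[45,0],[47,11],[49,0]]
[[4,8],[9,0],[31,2],[34,6],[38,16],[48,11],[49,0]]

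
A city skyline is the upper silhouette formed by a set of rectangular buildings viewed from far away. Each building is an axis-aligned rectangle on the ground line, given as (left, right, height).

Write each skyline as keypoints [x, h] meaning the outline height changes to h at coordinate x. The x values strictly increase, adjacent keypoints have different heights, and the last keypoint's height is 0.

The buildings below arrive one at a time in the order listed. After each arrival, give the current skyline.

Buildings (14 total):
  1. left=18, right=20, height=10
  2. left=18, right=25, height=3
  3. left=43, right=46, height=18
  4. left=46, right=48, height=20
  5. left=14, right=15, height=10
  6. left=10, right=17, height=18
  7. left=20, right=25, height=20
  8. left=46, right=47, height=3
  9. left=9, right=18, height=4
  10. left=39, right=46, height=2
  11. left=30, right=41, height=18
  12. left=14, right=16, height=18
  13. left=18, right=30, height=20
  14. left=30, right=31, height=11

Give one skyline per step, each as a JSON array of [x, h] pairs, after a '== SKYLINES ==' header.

== SKYLINES ==
[[18,10],[20,0]]
[[18,10],[20,3],[25,0]]
[[18,10],[20,3],[25,0],[43,18],[46,0]]
[[18,10],[20,3],[25,0],[43,18],[46,20],[48,0]]
[[14,10],[15,0],[18,10],[20,3],[25,0],[43,18],[46,20],[48,0]]
[[10,18],[17,0],[18,10],[20,3],[25,0],[43,18],[46,20],[48,0]]
[[10,18],[17,0],[18,10],[20,20],[25,0],[43,18],[46,20],[48,0]]
[[10,18],[17,0],[18,10],[20,20],[25,0],[43,18],[46,20],[48,0]]
[[9,4],[10,18],[17,4],[18,10],[20,20],[25,0],[43,18],[46,20],[48,0]]
[[9,4],[10,18],[17,4],[18,10],[20,20],[25,0],[39,2],[43,18],[46,20],[48,0]]
[[9,4],[10,18],[17,4],[18,10],[20,20],[25,0],[30,18],[41,2],[43,18],[46,20],[48,0]]
[[9,4],[10,18],[17,4],[18,10],[20,20],[25,0],[30,18],[41,2],[43,18],[46,20],[48,0]]
[[9,4],[10,18],[17,4],[18,20],[30,18],[41,2],[43,18],[46,20],[48,0]]
[[9,4],[10,18],[17,4],[18,20],[30,18],[41,2],[43,18],[46,20],[48,0]]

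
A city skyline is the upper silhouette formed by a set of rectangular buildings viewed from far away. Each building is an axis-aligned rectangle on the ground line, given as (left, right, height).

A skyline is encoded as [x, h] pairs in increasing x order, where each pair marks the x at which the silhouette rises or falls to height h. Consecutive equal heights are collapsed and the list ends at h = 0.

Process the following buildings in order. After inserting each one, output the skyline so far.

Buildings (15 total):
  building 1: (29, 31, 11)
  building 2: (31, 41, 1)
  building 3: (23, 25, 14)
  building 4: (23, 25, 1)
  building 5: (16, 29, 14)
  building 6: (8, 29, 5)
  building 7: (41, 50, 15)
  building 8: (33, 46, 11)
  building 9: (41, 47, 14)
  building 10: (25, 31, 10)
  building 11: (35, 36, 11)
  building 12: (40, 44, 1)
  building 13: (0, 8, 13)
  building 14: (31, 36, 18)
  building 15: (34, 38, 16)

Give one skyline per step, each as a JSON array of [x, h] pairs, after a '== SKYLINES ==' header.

== SKYLINES ==
[[29,11],[31,0]]
[[29,11],[31,1],[41,0]]
[[23,14],[25,0],[29,11],[31,1],[41,0]]
[[23,14],[25,0],[29,11],[31,1],[41,0]]
[[16,14],[29,11],[31,1],[41,0]]
[[8,5],[16,14],[29,11],[31,1],[41,0]]
[[8,5],[16,14],[29,11],[31,1],[41,15],[50,0]]
[[8,5],[16,14],[29,11],[31,1],[33,11],[41,15],[50,0]]
[[8,5],[16,14],[29,11],[31,1],[33,11],[41,15],[50,0]]
[[8,5],[16,14],[29,11],[31,1],[33,11],[41,15],[50,0]]
[[8,5],[16,14],[29,11],[31,1],[33,11],[41,15],[50,0]]
[[8,5],[16,14],[29,11],[31,1],[33,11],[41,15],[50,0]]
[[0,13],[8,5],[16,14],[29,11],[31,1],[33,11],[41,15],[50,0]]
[[0,13],[8,5],[16,14],[29,11],[31,18],[36,11],[41,15],[50,0]]
[[0,13],[8,5],[16,14],[29,11],[31,18],[36,16],[38,11],[41,15],[50,0]]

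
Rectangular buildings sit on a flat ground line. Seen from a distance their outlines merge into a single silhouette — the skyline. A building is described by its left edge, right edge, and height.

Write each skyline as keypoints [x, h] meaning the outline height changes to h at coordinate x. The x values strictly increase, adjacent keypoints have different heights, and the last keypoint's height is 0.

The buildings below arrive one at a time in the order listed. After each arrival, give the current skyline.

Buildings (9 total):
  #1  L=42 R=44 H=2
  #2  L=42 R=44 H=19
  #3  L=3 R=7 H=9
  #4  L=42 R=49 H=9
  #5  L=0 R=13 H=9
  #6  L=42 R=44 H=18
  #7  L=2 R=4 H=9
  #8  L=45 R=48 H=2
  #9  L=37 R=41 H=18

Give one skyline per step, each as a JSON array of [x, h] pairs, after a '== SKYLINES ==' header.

== SKYLINES ==
[[42,2],[44,0]]
[[42,19],[44,0]]
[[3,9],[7,0],[42,19],[44,0]]
[[3,9],[7,0],[42,19],[44,9],[49,0]]
[[0,9],[13,0],[42,19],[44,9],[49,0]]
[[0,9],[13,0],[42,19],[44,9],[49,0]]
[[0,9],[13,0],[42,19],[44,9],[49,0]]
[[0,9],[13,0],[42,19],[44,9],[49,0]]
[[0,9],[13,0],[37,18],[41,0],[42,19],[44,9],[49,0]]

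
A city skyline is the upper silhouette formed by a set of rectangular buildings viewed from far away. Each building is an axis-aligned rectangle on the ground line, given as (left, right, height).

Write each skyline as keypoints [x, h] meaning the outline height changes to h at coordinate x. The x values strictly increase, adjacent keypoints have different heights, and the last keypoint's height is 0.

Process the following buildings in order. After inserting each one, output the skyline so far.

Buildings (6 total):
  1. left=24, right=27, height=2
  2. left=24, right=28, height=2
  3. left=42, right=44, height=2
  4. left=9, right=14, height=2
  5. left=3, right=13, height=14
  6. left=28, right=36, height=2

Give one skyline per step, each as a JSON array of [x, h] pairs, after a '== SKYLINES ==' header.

== SKYLINES ==
[[24,2],[27,0]]
[[24,2],[28,0]]
[[24,2],[28,0],[42,2],[44,0]]
[[9,2],[14,0],[24,2],[28,0],[42,2],[44,0]]
[[3,14],[13,2],[14,0],[24,2],[28,0],[42,2],[44,0]]
[[3,14],[13,2],[14,0],[24,2],[36,0],[42,2],[44,0]]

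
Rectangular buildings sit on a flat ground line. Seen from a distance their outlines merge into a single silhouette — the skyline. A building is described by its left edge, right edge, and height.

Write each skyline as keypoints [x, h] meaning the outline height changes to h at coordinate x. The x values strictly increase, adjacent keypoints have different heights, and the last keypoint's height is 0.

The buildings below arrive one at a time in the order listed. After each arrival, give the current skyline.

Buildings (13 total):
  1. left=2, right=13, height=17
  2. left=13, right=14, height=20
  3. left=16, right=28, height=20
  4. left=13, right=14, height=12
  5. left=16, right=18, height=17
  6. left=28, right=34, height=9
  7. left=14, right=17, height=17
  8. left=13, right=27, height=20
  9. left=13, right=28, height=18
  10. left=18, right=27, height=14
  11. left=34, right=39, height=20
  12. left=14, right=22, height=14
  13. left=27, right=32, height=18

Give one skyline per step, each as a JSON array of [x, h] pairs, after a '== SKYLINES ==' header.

== SKYLINES ==
[[2,17],[13,0]]
[[2,17],[13,20],[14,0]]
[[2,17],[13,20],[14,0],[16,20],[28,0]]
[[2,17],[13,20],[14,0],[16,20],[28,0]]
[[2,17],[13,20],[14,0],[16,20],[28,0]]
[[2,17],[13,20],[14,0],[16,20],[28,9],[34,0]]
[[2,17],[13,20],[14,17],[16,20],[28,9],[34,0]]
[[2,17],[13,20],[28,9],[34,0]]
[[2,17],[13,20],[28,9],[34,0]]
[[2,17],[13,20],[28,9],[34,0]]
[[2,17],[13,20],[28,9],[34,20],[39,0]]
[[2,17],[13,20],[28,9],[34,20],[39,0]]
[[2,17],[13,20],[28,18],[32,9],[34,20],[39,0]]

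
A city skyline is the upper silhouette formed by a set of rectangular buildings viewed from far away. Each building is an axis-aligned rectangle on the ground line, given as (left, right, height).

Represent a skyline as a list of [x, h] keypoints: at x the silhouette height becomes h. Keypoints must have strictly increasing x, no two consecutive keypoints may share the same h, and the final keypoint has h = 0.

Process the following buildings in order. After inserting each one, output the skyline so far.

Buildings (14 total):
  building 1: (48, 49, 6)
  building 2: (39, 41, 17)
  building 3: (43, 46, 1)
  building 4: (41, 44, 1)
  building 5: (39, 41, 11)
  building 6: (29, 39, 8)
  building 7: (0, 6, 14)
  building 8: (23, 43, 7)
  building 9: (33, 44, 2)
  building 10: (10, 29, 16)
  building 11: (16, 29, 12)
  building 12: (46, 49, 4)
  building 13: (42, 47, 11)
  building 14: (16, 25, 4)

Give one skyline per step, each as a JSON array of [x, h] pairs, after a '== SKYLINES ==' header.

== SKYLINES ==
[[48,6],[49,0]]
[[39,17],[41,0],[48,6],[49,0]]
[[39,17],[41,0],[43,1],[46,0],[48,6],[49,0]]
[[39,17],[41,1],[46,0],[48,6],[49,0]]
[[39,17],[41,1],[46,0],[48,6],[49,0]]
[[29,8],[39,17],[41,1],[46,0],[48,6],[49,0]]
[[0,14],[6,0],[29,8],[39,17],[41,1],[46,0],[48,6],[49,0]]
[[0,14],[6,0],[23,7],[29,8],[39,17],[41,7],[43,1],[46,0],[48,6],[49,0]]
[[0,14],[6,0],[23,7],[29,8],[39,17],[41,7],[43,2],[44,1],[46,0],[48,6],[49,0]]
[[0,14],[6,0],[10,16],[29,8],[39,17],[41,7],[43,2],[44,1],[46,0],[48,6],[49,0]]
[[0,14],[6,0],[10,16],[29,8],[39,17],[41,7],[43,2],[44,1],[46,0],[48,6],[49,0]]
[[0,14],[6,0],[10,16],[29,8],[39,17],[41,7],[43,2],[44,1],[46,4],[48,6],[49,0]]
[[0,14],[6,0],[10,16],[29,8],[39,17],[41,7],[42,11],[47,4],[48,6],[49,0]]
[[0,14],[6,0],[10,16],[29,8],[39,17],[41,7],[42,11],[47,4],[48,6],[49,0]]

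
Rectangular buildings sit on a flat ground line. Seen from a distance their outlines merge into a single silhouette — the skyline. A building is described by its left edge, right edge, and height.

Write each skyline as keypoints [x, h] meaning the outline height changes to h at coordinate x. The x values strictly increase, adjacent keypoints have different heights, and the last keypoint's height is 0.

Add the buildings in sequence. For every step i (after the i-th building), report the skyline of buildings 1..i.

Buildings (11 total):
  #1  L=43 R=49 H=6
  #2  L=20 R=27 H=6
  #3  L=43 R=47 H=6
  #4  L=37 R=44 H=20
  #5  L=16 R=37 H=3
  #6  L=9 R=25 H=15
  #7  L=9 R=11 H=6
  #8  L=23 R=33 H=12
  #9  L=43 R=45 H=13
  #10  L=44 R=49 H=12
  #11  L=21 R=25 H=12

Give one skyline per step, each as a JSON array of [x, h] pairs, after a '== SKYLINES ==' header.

== SKYLINES ==
[[43,6],[49,0]]
[[20,6],[27,0],[43,6],[49,0]]
[[20,6],[27,0],[43,6],[49,0]]
[[20,6],[27,0],[37,20],[44,6],[49,0]]
[[16,3],[20,6],[27,3],[37,20],[44,6],[49,0]]
[[9,15],[25,6],[27,3],[37,20],[44,6],[49,0]]
[[9,15],[25,6],[27,3],[37,20],[44,6],[49,0]]
[[9,15],[25,12],[33,3],[37,20],[44,6],[49,0]]
[[9,15],[25,12],[33,3],[37,20],[44,13],[45,6],[49,0]]
[[9,15],[25,12],[33,3],[37,20],[44,13],[45,12],[49,0]]
[[9,15],[25,12],[33,3],[37,20],[44,13],[45,12],[49,0]]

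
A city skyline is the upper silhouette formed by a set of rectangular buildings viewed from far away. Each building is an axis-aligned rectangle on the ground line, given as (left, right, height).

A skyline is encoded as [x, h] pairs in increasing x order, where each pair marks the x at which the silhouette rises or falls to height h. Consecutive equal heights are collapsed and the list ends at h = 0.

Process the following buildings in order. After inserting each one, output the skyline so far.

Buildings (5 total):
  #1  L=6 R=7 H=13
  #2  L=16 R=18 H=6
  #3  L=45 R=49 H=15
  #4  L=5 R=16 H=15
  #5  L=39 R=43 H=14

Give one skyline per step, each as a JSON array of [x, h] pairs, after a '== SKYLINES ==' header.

== SKYLINES ==
[[6,13],[7,0]]
[[6,13],[7,0],[16,6],[18,0]]
[[6,13],[7,0],[16,6],[18,0],[45,15],[49,0]]
[[5,15],[16,6],[18,0],[45,15],[49,0]]
[[5,15],[16,6],[18,0],[39,14],[43,0],[45,15],[49,0]]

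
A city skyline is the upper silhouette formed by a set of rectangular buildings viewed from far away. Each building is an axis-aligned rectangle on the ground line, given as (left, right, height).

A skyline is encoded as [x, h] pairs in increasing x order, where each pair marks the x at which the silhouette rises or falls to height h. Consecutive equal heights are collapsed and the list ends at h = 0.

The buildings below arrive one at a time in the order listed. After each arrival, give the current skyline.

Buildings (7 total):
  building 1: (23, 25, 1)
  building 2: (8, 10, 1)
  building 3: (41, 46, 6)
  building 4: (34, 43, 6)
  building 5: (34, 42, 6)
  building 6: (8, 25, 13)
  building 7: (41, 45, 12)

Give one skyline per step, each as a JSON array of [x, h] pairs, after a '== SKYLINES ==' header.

== SKYLINES ==
[[23,1],[25,0]]
[[8,1],[10,0],[23,1],[25,0]]
[[8,1],[10,0],[23,1],[25,0],[41,6],[46,0]]
[[8,1],[10,0],[23,1],[25,0],[34,6],[46,0]]
[[8,1],[10,0],[23,1],[25,0],[34,6],[46,0]]
[[8,13],[25,0],[34,6],[46,0]]
[[8,13],[25,0],[34,6],[41,12],[45,6],[46,0]]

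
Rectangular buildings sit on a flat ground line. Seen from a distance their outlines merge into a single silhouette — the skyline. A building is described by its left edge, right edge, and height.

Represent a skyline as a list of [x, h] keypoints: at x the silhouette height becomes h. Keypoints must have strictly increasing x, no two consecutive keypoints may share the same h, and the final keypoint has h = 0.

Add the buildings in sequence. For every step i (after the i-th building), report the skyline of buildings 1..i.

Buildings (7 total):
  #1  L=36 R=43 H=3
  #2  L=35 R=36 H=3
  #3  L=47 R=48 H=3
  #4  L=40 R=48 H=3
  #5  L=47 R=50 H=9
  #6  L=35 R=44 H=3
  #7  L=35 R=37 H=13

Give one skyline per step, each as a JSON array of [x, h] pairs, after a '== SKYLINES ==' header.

== SKYLINES ==
[[36,3],[43,0]]
[[35,3],[43,0]]
[[35,3],[43,0],[47,3],[48,0]]
[[35,3],[48,0]]
[[35,3],[47,9],[50,0]]
[[35,3],[47,9],[50,0]]
[[35,13],[37,3],[47,9],[50,0]]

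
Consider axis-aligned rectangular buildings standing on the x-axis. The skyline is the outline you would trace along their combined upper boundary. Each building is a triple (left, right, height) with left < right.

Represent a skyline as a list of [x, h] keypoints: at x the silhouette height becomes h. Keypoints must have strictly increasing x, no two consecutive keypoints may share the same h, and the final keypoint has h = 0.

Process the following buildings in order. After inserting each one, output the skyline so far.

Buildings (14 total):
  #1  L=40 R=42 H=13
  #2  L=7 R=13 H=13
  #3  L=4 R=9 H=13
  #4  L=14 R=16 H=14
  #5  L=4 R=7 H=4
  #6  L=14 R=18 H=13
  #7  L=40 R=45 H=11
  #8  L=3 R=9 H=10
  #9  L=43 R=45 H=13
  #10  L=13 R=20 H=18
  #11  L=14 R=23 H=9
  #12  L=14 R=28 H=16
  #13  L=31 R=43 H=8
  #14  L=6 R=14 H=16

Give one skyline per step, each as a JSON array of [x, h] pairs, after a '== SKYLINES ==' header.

== SKYLINES ==
[[40,13],[42,0]]
[[7,13],[13,0],[40,13],[42,0]]
[[4,13],[13,0],[40,13],[42,0]]
[[4,13],[13,0],[14,14],[16,0],[40,13],[42,0]]
[[4,13],[13,0],[14,14],[16,0],[40,13],[42,0]]
[[4,13],[13,0],[14,14],[16,13],[18,0],[40,13],[42,0]]
[[4,13],[13,0],[14,14],[16,13],[18,0],[40,13],[42,11],[45,0]]
[[3,10],[4,13],[13,0],[14,14],[16,13],[18,0],[40,13],[42,11],[45,0]]
[[3,10],[4,13],[13,0],[14,14],[16,13],[18,0],[40,13],[42,11],[43,13],[45,0]]
[[3,10],[4,13],[13,18],[20,0],[40,13],[42,11],[43,13],[45,0]]
[[3,10],[4,13],[13,18],[20,9],[23,0],[40,13],[42,11],[43,13],[45,0]]
[[3,10],[4,13],[13,18],[20,16],[28,0],[40,13],[42,11],[43,13],[45,0]]
[[3,10],[4,13],[13,18],[20,16],[28,0],[31,8],[40,13],[42,11],[43,13],[45,0]]
[[3,10],[4,13],[6,16],[13,18],[20,16],[28,0],[31,8],[40,13],[42,11],[43,13],[45,0]]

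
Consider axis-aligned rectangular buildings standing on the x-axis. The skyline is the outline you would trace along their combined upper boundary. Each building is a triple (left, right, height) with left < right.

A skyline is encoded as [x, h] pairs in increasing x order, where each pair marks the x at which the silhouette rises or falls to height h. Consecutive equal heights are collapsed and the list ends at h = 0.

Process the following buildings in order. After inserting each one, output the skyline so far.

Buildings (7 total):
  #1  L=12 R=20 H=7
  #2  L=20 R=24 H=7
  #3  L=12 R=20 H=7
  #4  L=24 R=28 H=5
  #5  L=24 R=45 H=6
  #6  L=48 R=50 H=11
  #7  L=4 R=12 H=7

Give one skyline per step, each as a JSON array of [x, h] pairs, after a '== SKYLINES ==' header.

== SKYLINES ==
[[12,7],[20,0]]
[[12,7],[24,0]]
[[12,7],[24,0]]
[[12,7],[24,5],[28,0]]
[[12,7],[24,6],[45,0]]
[[12,7],[24,6],[45,0],[48,11],[50,0]]
[[4,7],[24,6],[45,0],[48,11],[50,0]]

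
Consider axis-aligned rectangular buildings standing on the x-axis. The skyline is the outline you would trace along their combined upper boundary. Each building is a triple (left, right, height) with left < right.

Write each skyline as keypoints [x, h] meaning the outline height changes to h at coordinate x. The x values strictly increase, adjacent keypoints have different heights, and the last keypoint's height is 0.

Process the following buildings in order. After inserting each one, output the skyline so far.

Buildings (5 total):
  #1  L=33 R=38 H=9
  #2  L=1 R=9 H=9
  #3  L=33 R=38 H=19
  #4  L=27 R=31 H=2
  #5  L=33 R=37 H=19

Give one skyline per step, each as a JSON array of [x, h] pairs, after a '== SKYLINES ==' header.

== SKYLINES ==
[[33,9],[38,0]]
[[1,9],[9,0],[33,9],[38,0]]
[[1,9],[9,0],[33,19],[38,0]]
[[1,9],[9,0],[27,2],[31,0],[33,19],[38,0]]
[[1,9],[9,0],[27,2],[31,0],[33,19],[38,0]]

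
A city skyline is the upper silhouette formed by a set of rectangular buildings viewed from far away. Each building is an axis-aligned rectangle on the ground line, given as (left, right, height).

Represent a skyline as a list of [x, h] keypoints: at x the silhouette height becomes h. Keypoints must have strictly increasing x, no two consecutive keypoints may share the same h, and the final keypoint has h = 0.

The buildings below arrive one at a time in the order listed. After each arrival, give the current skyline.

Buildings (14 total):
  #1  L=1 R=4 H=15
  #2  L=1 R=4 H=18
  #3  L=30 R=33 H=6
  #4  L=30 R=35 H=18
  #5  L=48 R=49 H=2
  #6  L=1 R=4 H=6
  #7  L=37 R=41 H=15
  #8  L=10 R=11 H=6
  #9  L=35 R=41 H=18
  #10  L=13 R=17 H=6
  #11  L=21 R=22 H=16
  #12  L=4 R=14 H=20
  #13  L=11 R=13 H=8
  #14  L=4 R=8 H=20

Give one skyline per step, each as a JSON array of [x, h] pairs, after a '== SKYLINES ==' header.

== SKYLINES ==
[[1,15],[4,0]]
[[1,18],[4,0]]
[[1,18],[4,0],[30,6],[33,0]]
[[1,18],[4,0],[30,18],[35,0]]
[[1,18],[4,0],[30,18],[35,0],[48,2],[49,0]]
[[1,18],[4,0],[30,18],[35,0],[48,2],[49,0]]
[[1,18],[4,0],[30,18],[35,0],[37,15],[41,0],[48,2],[49,0]]
[[1,18],[4,0],[10,6],[11,0],[30,18],[35,0],[37,15],[41,0],[48,2],[49,0]]
[[1,18],[4,0],[10,6],[11,0],[30,18],[41,0],[48,2],[49,0]]
[[1,18],[4,0],[10,6],[11,0],[13,6],[17,0],[30,18],[41,0],[48,2],[49,0]]
[[1,18],[4,0],[10,6],[11,0],[13,6],[17,0],[21,16],[22,0],[30,18],[41,0],[48,2],[49,0]]
[[1,18],[4,20],[14,6],[17,0],[21,16],[22,0],[30,18],[41,0],[48,2],[49,0]]
[[1,18],[4,20],[14,6],[17,0],[21,16],[22,0],[30,18],[41,0],[48,2],[49,0]]
[[1,18],[4,20],[14,6],[17,0],[21,16],[22,0],[30,18],[41,0],[48,2],[49,0]]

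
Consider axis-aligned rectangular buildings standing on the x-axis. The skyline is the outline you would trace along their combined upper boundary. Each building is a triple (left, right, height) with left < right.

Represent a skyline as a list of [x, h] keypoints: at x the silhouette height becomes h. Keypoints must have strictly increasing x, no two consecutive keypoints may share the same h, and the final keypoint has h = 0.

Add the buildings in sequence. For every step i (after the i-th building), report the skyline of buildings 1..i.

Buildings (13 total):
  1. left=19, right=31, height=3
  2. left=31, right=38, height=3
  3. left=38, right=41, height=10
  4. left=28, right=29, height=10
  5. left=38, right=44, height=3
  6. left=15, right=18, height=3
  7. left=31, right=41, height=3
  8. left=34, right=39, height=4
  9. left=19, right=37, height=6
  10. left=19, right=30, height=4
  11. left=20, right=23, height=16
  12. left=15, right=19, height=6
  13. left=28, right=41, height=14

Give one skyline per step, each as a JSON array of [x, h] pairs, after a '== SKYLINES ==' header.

== SKYLINES ==
[[19,3],[31,0]]
[[19,3],[38,0]]
[[19,3],[38,10],[41,0]]
[[19,3],[28,10],[29,3],[38,10],[41,0]]
[[19,3],[28,10],[29,3],[38,10],[41,3],[44,0]]
[[15,3],[18,0],[19,3],[28,10],[29,3],[38,10],[41,3],[44,0]]
[[15,3],[18,0],[19,3],[28,10],[29,3],[38,10],[41,3],[44,0]]
[[15,3],[18,0],[19,3],[28,10],[29,3],[34,4],[38,10],[41,3],[44,0]]
[[15,3],[18,0],[19,6],[28,10],[29,6],[37,4],[38,10],[41,3],[44,0]]
[[15,3],[18,0],[19,6],[28,10],[29,6],[37,4],[38,10],[41,3],[44,0]]
[[15,3],[18,0],[19,6],[20,16],[23,6],[28,10],[29,6],[37,4],[38,10],[41,3],[44,0]]
[[15,6],[20,16],[23,6],[28,10],[29,6],[37,4],[38,10],[41,3],[44,0]]
[[15,6],[20,16],[23,6],[28,14],[41,3],[44,0]]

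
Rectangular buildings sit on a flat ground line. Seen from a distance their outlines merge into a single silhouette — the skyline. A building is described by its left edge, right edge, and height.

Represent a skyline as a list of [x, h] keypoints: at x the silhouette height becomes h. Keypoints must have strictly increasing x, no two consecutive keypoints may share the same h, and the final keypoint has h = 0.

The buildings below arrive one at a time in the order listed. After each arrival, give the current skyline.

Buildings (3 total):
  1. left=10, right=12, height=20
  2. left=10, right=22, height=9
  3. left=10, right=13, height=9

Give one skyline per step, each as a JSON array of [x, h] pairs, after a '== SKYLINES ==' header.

== SKYLINES ==
[[10,20],[12,0]]
[[10,20],[12,9],[22,0]]
[[10,20],[12,9],[22,0]]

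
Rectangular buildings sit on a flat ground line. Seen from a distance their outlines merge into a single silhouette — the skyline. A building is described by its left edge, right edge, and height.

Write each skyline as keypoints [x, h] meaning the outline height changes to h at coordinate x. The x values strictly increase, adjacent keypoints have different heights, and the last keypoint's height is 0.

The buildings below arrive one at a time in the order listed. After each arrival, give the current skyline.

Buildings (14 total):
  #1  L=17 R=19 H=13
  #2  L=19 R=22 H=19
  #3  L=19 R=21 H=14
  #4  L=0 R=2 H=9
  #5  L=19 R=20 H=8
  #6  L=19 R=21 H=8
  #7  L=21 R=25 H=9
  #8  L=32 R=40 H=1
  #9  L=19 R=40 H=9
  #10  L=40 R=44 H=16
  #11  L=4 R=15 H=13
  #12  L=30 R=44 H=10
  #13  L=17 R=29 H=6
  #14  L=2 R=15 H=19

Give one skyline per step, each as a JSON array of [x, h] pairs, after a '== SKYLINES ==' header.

== SKYLINES ==
[[17,13],[19,0]]
[[17,13],[19,19],[22,0]]
[[17,13],[19,19],[22,0]]
[[0,9],[2,0],[17,13],[19,19],[22,0]]
[[0,9],[2,0],[17,13],[19,19],[22,0]]
[[0,9],[2,0],[17,13],[19,19],[22,0]]
[[0,9],[2,0],[17,13],[19,19],[22,9],[25,0]]
[[0,9],[2,0],[17,13],[19,19],[22,9],[25,0],[32,1],[40,0]]
[[0,9],[2,0],[17,13],[19,19],[22,9],[40,0]]
[[0,9],[2,0],[17,13],[19,19],[22,9],[40,16],[44,0]]
[[0,9],[2,0],[4,13],[15,0],[17,13],[19,19],[22,9],[40,16],[44,0]]
[[0,9],[2,0],[4,13],[15,0],[17,13],[19,19],[22,9],[30,10],[40,16],[44,0]]
[[0,9],[2,0],[4,13],[15,0],[17,13],[19,19],[22,9],[30,10],[40,16],[44,0]]
[[0,9],[2,19],[15,0],[17,13],[19,19],[22,9],[30,10],[40,16],[44,0]]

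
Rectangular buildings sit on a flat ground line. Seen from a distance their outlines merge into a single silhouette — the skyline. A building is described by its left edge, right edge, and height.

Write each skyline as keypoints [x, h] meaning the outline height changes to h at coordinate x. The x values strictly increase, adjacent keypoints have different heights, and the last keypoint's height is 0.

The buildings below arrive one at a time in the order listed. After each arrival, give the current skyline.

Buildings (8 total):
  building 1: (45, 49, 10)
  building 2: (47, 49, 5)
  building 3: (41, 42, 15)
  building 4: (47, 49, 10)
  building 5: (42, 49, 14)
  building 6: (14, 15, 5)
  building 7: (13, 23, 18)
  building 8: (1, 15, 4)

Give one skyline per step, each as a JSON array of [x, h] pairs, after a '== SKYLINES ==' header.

== SKYLINES ==
[[45,10],[49,0]]
[[45,10],[49,0]]
[[41,15],[42,0],[45,10],[49,0]]
[[41,15],[42,0],[45,10],[49,0]]
[[41,15],[42,14],[49,0]]
[[14,5],[15,0],[41,15],[42,14],[49,0]]
[[13,18],[23,0],[41,15],[42,14],[49,0]]
[[1,4],[13,18],[23,0],[41,15],[42,14],[49,0]]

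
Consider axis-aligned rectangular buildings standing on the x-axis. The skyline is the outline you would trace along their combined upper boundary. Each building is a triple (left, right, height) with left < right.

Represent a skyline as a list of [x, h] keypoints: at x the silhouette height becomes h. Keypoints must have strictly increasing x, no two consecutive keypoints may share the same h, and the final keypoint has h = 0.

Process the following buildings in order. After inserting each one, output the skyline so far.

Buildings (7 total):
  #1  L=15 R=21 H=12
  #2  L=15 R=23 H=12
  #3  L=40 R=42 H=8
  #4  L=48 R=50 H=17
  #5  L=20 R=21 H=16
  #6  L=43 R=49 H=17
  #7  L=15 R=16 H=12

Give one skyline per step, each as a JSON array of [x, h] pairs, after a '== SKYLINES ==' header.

== SKYLINES ==
[[15,12],[21,0]]
[[15,12],[23,0]]
[[15,12],[23,0],[40,8],[42,0]]
[[15,12],[23,0],[40,8],[42,0],[48,17],[50,0]]
[[15,12],[20,16],[21,12],[23,0],[40,8],[42,0],[48,17],[50,0]]
[[15,12],[20,16],[21,12],[23,0],[40,8],[42,0],[43,17],[50,0]]
[[15,12],[20,16],[21,12],[23,0],[40,8],[42,0],[43,17],[50,0]]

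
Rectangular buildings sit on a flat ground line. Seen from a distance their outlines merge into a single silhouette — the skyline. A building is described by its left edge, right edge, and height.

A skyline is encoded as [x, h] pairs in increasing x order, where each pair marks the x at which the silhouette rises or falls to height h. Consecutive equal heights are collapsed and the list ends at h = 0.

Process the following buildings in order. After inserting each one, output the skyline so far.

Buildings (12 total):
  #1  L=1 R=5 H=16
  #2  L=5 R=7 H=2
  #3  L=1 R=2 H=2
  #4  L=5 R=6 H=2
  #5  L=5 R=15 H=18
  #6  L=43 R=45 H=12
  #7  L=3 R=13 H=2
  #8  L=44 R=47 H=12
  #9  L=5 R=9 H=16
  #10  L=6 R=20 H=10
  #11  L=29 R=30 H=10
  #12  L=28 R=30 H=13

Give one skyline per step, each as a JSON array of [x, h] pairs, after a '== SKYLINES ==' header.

== SKYLINES ==
[[1,16],[5,0]]
[[1,16],[5,2],[7,0]]
[[1,16],[5,2],[7,0]]
[[1,16],[5,2],[7,0]]
[[1,16],[5,18],[15,0]]
[[1,16],[5,18],[15,0],[43,12],[45,0]]
[[1,16],[5,18],[15,0],[43,12],[45,0]]
[[1,16],[5,18],[15,0],[43,12],[47,0]]
[[1,16],[5,18],[15,0],[43,12],[47,0]]
[[1,16],[5,18],[15,10],[20,0],[43,12],[47,0]]
[[1,16],[5,18],[15,10],[20,0],[29,10],[30,0],[43,12],[47,0]]
[[1,16],[5,18],[15,10],[20,0],[28,13],[30,0],[43,12],[47,0]]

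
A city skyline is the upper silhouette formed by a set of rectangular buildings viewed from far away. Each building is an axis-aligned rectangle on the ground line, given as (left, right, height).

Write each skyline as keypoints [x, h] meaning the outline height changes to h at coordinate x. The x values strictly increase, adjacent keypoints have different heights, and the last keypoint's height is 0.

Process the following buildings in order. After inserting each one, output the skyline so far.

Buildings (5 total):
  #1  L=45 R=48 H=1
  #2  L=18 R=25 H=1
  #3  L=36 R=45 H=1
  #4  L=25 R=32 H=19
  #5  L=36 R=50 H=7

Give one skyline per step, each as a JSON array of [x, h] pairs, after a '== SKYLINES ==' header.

== SKYLINES ==
[[45,1],[48,0]]
[[18,1],[25,0],[45,1],[48,0]]
[[18,1],[25,0],[36,1],[48,0]]
[[18,1],[25,19],[32,0],[36,1],[48,0]]
[[18,1],[25,19],[32,0],[36,7],[50,0]]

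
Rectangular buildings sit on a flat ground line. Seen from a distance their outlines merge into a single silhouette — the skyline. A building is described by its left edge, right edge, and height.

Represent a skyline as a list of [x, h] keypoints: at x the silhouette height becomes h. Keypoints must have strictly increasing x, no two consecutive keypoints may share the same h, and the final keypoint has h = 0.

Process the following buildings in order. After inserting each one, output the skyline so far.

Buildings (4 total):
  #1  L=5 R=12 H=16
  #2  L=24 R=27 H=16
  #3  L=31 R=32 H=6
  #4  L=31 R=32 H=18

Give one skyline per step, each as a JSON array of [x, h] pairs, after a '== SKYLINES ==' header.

== SKYLINES ==
[[5,16],[12,0]]
[[5,16],[12,0],[24,16],[27,0]]
[[5,16],[12,0],[24,16],[27,0],[31,6],[32,0]]
[[5,16],[12,0],[24,16],[27,0],[31,18],[32,0]]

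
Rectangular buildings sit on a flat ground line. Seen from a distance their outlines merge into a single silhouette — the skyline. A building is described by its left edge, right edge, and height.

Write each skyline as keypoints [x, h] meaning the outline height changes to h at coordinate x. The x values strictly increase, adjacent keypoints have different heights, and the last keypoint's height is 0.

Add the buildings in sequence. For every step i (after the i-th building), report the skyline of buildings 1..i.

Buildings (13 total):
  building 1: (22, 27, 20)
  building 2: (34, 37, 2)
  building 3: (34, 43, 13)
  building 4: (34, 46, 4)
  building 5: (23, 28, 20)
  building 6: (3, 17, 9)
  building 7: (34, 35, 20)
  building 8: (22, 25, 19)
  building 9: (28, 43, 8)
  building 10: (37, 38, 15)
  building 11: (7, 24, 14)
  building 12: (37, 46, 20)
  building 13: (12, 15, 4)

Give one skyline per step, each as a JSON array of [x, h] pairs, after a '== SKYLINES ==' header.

== SKYLINES ==
[[22,20],[27,0]]
[[22,20],[27,0],[34,2],[37,0]]
[[22,20],[27,0],[34,13],[43,0]]
[[22,20],[27,0],[34,13],[43,4],[46,0]]
[[22,20],[28,0],[34,13],[43,4],[46,0]]
[[3,9],[17,0],[22,20],[28,0],[34,13],[43,4],[46,0]]
[[3,9],[17,0],[22,20],[28,0],[34,20],[35,13],[43,4],[46,0]]
[[3,9],[17,0],[22,20],[28,0],[34,20],[35,13],[43,4],[46,0]]
[[3,9],[17,0],[22,20],[28,8],[34,20],[35,13],[43,4],[46,0]]
[[3,9],[17,0],[22,20],[28,8],[34,20],[35,13],[37,15],[38,13],[43,4],[46,0]]
[[3,9],[7,14],[22,20],[28,8],[34,20],[35,13],[37,15],[38,13],[43,4],[46,0]]
[[3,9],[7,14],[22,20],[28,8],[34,20],[35,13],[37,20],[46,0]]
[[3,9],[7,14],[22,20],[28,8],[34,20],[35,13],[37,20],[46,0]]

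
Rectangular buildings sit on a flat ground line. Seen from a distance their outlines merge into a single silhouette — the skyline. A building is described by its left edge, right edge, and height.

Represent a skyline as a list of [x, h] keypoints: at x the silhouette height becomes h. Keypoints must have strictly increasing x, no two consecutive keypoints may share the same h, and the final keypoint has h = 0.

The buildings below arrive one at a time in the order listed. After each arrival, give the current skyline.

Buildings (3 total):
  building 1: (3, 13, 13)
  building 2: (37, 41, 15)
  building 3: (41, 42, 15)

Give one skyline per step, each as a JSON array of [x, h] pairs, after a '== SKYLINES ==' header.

== SKYLINES ==
[[3,13],[13,0]]
[[3,13],[13,0],[37,15],[41,0]]
[[3,13],[13,0],[37,15],[42,0]]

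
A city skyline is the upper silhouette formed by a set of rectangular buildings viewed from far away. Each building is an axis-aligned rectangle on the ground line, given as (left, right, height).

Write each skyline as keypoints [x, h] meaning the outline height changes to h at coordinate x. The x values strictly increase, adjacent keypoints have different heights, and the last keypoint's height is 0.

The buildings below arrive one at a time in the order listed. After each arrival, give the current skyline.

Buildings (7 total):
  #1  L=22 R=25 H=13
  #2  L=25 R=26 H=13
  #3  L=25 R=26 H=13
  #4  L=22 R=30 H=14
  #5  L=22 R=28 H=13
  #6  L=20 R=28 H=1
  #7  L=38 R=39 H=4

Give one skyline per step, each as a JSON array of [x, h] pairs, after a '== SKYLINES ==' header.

== SKYLINES ==
[[22,13],[25,0]]
[[22,13],[26,0]]
[[22,13],[26,0]]
[[22,14],[30,0]]
[[22,14],[30,0]]
[[20,1],[22,14],[30,0]]
[[20,1],[22,14],[30,0],[38,4],[39,0]]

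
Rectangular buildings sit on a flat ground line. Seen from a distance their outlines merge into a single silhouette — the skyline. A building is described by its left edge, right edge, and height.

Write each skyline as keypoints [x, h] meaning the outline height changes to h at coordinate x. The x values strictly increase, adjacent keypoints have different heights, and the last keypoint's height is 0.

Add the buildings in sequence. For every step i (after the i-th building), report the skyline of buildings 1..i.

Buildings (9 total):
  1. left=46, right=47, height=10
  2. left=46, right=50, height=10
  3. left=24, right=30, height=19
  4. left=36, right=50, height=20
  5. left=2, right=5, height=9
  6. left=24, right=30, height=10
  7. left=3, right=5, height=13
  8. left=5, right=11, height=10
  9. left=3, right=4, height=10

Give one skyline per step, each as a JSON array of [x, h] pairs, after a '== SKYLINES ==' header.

== SKYLINES ==
[[46,10],[47,0]]
[[46,10],[50,0]]
[[24,19],[30,0],[46,10],[50,0]]
[[24,19],[30,0],[36,20],[50,0]]
[[2,9],[5,0],[24,19],[30,0],[36,20],[50,0]]
[[2,9],[5,0],[24,19],[30,0],[36,20],[50,0]]
[[2,9],[3,13],[5,0],[24,19],[30,0],[36,20],[50,0]]
[[2,9],[3,13],[5,10],[11,0],[24,19],[30,0],[36,20],[50,0]]
[[2,9],[3,13],[5,10],[11,0],[24,19],[30,0],[36,20],[50,0]]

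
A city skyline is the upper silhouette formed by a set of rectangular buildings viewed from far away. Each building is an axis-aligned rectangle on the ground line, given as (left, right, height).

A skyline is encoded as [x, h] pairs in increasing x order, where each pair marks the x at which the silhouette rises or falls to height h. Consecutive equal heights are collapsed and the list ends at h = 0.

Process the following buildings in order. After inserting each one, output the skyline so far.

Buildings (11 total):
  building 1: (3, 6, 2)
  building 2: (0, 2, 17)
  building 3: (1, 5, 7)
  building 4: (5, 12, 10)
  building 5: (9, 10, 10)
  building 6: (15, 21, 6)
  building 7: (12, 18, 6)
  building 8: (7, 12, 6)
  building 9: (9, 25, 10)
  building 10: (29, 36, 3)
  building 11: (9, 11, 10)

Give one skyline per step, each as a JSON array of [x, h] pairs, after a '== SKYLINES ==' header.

== SKYLINES ==
[[3,2],[6,0]]
[[0,17],[2,0],[3,2],[6,0]]
[[0,17],[2,7],[5,2],[6,0]]
[[0,17],[2,7],[5,10],[12,0]]
[[0,17],[2,7],[5,10],[12,0]]
[[0,17],[2,7],[5,10],[12,0],[15,6],[21,0]]
[[0,17],[2,7],[5,10],[12,6],[21,0]]
[[0,17],[2,7],[5,10],[12,6],[21,0]]
[[0,17],[2,7],[5,10],[25,0]]
[[0,17],[2,7],[5,10],[25,0],[29,3],[36,0]]
[[0,17],[2,7],[5,10],[25,0],[29,3],[36,0]]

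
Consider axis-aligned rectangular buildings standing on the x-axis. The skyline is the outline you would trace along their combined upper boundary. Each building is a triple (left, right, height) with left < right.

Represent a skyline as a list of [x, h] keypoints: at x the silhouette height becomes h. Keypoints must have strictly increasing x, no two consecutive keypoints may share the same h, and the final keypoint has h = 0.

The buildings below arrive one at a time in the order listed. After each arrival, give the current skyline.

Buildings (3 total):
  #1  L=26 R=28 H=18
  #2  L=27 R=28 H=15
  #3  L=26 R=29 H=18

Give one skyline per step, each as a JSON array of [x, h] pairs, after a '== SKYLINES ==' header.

== SKYLINES ==
[[26,18],[28,0]]
[[26,18],[28,0]]
[[26,18],[29,0]]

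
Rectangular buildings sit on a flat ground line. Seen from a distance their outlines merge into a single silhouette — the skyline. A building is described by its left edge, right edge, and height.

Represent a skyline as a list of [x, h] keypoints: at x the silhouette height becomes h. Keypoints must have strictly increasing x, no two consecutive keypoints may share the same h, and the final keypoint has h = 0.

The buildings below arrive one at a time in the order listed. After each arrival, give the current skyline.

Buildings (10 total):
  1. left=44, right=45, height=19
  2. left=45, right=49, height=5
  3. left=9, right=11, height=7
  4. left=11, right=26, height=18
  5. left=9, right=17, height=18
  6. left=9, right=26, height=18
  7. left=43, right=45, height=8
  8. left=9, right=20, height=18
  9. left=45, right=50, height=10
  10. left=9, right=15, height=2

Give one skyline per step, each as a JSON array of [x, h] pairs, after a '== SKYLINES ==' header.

== SKYLINES ==
[[44,19],[45,0]]
[[44,19],[45,5],[49,0]]
[[9,7],[11,0],[44,19],[45,5],[49,0]]
[[9,7],[11,18],[26,0],[44,19],[45,5],[49,0]]
[[9,18],[26,0],[44,19],[45,5],[49,0]]
[[9,18],[26,0],[44,19],[45,5],[49,0]]
[[9,18],[26,0],[43,8],[44,19],[45,5],[49,0]]
[[9,18],[26,0],[43,8],[44,19],[45,5],[49,0]]
[[9,18],[26,0],[43,8],[44,19],[45,10],[50,0]]
[[9,18],[26,0],[43,8],[44,19],[45,10],[50,0]]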